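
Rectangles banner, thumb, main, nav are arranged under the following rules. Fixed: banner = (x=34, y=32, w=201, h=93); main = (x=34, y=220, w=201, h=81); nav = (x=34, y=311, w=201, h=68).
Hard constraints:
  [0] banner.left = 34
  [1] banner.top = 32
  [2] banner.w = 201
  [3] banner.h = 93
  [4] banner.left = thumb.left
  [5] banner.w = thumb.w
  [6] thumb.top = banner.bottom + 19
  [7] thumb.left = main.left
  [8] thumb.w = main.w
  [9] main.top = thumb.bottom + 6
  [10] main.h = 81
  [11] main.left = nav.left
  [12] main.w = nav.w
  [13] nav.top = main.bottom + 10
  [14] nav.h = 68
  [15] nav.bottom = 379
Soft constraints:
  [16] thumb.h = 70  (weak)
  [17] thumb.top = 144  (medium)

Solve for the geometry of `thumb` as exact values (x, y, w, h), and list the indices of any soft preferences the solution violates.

thumb = (x=34, y=144, w=201, h=70)
violated soft preferences: none

1. thumb.x = 34  [banner.left = thumb.left]
2. thumb.w = 201  [banner.w = thumb.w]
3. thumb.y = 144  [thumb.top = banner.bottom + 19]
4. thumb.h = 70  [main.top = thumb.bottom + 6]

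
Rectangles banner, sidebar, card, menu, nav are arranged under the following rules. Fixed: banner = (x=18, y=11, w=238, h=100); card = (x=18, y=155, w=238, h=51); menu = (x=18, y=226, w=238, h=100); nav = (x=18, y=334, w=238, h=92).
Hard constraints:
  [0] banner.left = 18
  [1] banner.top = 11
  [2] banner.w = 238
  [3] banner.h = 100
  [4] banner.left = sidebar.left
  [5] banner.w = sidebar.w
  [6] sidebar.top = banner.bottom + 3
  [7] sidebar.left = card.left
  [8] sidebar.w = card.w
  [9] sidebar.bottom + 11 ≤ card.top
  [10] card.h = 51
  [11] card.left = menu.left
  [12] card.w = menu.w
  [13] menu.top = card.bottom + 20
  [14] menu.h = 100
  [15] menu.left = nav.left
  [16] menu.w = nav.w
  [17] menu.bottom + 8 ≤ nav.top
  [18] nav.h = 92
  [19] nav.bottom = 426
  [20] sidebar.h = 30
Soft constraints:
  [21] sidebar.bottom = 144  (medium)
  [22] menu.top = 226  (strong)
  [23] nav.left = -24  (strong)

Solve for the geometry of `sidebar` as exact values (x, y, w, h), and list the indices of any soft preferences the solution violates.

sidebar = (x=18, y=114, w=238, h=30)
violated soft preferences: 23

1. sidebar.x = 18  [banner.left = sidebar.left]
2. sidebar.w = 238  [banner.w = sidebar.w]
3. sidebar.y = 114  [sidebar.top = banner.bottom + 3]
4. sidebar.h = 30  [sidebar.h = 30]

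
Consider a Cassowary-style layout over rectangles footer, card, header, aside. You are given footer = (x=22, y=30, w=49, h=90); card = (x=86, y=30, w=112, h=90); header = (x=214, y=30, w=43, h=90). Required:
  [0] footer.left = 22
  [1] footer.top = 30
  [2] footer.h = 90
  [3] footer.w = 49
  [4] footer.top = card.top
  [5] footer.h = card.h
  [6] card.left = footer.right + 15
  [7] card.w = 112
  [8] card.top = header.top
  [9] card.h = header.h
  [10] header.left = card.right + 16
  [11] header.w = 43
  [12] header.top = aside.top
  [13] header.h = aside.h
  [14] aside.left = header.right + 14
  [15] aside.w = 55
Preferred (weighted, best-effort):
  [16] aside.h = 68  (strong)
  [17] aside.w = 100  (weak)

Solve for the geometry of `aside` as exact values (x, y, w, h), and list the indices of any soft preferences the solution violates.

aside = (x=271, y=30, w=55, h=90)
violated soft preferences: 16, 17

1. aside.y = 30  [header.top = aside.top]
2. aside.h = 90  [header.h = aside.h]
3. aside.x = 271  [aside.left = header.right + 14]
4. aside.w = 55  [aside.w = 55]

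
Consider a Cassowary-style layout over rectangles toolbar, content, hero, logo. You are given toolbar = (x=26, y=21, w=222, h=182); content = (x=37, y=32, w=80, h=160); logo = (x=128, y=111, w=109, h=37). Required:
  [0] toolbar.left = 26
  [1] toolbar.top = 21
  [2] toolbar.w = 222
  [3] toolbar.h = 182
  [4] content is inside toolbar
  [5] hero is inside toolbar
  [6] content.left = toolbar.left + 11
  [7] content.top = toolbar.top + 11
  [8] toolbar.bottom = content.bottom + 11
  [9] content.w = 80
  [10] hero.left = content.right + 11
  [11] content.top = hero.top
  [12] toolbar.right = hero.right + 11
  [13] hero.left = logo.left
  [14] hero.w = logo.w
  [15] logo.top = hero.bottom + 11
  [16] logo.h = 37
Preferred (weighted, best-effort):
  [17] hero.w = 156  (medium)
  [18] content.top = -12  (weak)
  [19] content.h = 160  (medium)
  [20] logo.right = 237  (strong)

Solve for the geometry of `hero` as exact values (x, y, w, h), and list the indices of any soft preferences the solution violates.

hero = (x=128, y=32, w=109, h=68)
violated soft preferences: 17, 18

1. hero.x = 128  [hero.left = content.right + 11]
2. hero.y = 32  [content.top = hero.top]
3. hero.w = 109  [toolbar.right = hero.right + 11]
4. hero.h = 68  [logo.top = hero.bottom + 11]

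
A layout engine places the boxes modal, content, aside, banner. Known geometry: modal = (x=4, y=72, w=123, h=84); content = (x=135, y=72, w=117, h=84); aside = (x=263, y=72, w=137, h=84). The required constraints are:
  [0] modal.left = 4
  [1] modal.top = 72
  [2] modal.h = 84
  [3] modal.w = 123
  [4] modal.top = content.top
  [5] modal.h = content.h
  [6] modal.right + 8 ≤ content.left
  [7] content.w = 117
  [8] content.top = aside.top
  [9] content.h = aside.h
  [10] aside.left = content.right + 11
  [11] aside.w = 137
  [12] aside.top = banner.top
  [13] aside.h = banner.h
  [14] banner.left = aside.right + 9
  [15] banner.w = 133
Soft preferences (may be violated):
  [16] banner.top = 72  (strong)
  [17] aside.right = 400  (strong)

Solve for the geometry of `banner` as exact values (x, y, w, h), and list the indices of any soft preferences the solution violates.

1. banner.y = 72  [aside.top = banner.top]
2. banner.h = 84  [aside.h = banner.h]
3. banner.x = 409  [banner.left = aside.right + 9]
4. banner.w = 133  [banner.w = 133]

banner = (x=409, y=72, w=133, h=84)
violated soft preferences: none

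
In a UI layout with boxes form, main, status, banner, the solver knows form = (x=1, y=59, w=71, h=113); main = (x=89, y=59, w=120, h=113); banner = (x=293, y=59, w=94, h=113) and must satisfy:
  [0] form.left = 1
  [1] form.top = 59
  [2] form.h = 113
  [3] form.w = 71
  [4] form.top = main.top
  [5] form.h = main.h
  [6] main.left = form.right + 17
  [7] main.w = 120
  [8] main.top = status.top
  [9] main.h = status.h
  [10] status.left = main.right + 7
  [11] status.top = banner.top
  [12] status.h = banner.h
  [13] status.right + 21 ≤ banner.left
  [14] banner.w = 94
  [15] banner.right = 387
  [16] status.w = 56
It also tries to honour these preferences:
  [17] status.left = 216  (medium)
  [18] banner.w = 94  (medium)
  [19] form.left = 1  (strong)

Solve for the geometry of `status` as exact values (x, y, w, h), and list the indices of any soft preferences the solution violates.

status = (x=216, y=59, w=56, h=113)
violated soft preferences: none

1. status.y = 59  [main.top = status.top]
2. status.h = 113  [main.h = status.h]
3. status.x = 216  [status.left = main.right + 7]
4. status.w = 56  [status.w = 56]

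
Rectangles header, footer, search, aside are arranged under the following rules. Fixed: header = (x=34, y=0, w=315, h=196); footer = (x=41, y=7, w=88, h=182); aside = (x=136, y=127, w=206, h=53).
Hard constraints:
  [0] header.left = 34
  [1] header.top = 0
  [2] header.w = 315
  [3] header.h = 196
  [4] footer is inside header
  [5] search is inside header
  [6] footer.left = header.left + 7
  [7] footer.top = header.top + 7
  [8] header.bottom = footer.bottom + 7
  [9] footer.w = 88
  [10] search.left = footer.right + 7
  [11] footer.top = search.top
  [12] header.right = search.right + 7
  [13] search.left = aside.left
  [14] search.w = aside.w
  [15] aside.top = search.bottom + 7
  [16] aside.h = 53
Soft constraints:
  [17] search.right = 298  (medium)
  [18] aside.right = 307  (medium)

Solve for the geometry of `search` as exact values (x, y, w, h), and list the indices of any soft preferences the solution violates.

1. search.x = 136  [search.left = footer.right + 7]
2. search.y = 7  [footer.top = search.top]
3. search.w = 206  [header.right = search.right + 7]
4. search.h = 113  [aside.top = search.bottom + 7]

search = (x=136, y=7, w=206, h=113)
violated soft preferences: 17, 18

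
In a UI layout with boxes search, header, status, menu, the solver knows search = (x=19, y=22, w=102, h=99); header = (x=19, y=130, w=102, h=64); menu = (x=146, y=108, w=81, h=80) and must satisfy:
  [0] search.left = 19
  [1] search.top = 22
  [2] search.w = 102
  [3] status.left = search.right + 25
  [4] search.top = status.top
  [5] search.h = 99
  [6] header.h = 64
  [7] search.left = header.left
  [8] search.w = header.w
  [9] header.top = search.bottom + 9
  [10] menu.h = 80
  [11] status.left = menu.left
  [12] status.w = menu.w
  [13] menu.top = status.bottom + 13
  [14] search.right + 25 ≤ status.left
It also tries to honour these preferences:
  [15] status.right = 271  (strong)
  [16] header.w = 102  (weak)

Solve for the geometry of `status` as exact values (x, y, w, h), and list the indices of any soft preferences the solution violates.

1. status.x = 146  [status.left = search.right + 25]
2. status.y = 22  [search.top = status.top]
3. status.w = 81  [status.w = menu.w]
4. status.h = 73  [menu.top = status.bottom + 13]

status = (x=146, y=22, w=81, h=73)
violated soft preferences: 15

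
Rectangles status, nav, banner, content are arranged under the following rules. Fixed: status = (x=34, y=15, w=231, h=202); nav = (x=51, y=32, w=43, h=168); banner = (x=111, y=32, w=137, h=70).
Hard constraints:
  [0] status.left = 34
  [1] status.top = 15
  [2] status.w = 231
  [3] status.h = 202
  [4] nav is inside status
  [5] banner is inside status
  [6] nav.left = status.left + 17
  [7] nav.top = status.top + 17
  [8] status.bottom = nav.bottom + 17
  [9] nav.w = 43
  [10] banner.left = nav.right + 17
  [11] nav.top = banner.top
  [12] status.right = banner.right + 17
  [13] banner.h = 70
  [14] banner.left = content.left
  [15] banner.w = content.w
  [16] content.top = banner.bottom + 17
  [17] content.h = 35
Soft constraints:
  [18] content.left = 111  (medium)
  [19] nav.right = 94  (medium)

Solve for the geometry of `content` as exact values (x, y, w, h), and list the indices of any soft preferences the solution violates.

1. content.x = 111  [banner.left = content.left]
2. content.w = 137  [banner.w = content.w]
3. content.y = 119  [content.top = banner.bottom + 17]
4. content.h = 35  [content.h = 35]

content = (x=111, y=119, w=137, h=35)
violated soft preferences: none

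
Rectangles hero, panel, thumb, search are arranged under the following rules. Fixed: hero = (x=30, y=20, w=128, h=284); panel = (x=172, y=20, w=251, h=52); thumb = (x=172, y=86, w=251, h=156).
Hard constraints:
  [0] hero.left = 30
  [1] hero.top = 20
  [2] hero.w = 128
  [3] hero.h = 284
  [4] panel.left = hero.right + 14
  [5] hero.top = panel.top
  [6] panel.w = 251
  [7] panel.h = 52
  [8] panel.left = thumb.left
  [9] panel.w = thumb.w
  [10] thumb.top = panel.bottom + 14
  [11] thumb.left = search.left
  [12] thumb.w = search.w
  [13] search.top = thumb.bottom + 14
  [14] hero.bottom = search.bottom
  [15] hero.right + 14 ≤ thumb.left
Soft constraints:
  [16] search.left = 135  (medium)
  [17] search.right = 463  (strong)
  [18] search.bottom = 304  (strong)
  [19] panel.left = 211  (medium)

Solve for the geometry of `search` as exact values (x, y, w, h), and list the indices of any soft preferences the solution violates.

search = (x=172, y=256, w=251, h=48)
violated soft preferences: 16, 17, 19

1. search.x = 172  [thumb.left = search.left]
2. search.w = 251  [thumb.w = search.w]
3. search.y = 256  [search.top = thumb.bottom + 14]
4. search.h = 48  [hero.bottom = search.bottom]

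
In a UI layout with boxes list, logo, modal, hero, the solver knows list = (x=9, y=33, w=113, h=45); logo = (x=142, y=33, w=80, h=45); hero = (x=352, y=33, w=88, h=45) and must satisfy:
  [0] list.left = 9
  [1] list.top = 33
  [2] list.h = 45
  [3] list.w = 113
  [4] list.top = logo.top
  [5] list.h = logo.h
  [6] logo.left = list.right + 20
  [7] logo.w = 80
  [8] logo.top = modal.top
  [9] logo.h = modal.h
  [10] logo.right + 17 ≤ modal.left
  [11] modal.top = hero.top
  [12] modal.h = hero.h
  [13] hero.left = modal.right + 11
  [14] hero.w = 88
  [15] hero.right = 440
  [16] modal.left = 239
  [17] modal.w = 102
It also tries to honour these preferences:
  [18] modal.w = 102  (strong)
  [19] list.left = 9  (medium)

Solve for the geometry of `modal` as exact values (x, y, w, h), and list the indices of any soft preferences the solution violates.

1. modal.y = 33  [logo.top = modal.top]
2. modal.h = 45  [logo.h = modal.h]
3. modal.x = 239  [modal.left = 239]
4. modal.w = 102  [modal.w = 102]

modal = (x=239, y=33, w=102, h=45)
violated soft preferences: none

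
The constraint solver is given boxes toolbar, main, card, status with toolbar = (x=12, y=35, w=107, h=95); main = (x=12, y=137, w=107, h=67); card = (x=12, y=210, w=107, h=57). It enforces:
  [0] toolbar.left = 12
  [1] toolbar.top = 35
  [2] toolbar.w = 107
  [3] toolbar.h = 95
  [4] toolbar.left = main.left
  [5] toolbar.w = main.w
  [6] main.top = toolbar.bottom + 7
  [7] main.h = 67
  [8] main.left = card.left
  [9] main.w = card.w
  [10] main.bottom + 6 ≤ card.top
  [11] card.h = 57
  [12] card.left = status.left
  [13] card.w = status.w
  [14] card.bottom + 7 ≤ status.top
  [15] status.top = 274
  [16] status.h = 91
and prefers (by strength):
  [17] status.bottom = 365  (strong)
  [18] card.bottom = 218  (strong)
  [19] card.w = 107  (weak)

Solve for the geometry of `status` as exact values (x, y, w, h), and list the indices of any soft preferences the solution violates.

1. status.x = 12  [card.left = status.left]
2. status.w = 107  [card.w = status.w]
3. status.y = 274  [status.top = 274]
4. status.h = 91  [status.h = 91]

status = (x=12, y=274, w=107, h=91)
violated soft preferences: 18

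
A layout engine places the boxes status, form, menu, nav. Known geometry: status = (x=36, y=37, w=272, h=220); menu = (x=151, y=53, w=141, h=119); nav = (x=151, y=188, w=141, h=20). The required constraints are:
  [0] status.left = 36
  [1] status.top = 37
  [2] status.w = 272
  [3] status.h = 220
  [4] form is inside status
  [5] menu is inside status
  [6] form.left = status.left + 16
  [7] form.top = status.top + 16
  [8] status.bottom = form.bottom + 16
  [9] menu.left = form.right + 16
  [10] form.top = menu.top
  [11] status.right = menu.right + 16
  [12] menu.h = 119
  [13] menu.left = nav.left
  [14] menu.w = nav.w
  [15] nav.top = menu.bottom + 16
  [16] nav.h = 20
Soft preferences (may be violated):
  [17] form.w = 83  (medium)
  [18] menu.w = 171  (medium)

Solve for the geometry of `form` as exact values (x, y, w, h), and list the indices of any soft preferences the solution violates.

1. form.x = 52  [form.left = status.left + 16]
2. form.y = 53  [form.top = status.top + 16]
3. form.h = 188  [status.bottom = form.bottom + 16]
4. form.w = 83  [menu.left = form.right + 16]

form = (x=52, y=53, w=83, h=188)
violated soft preferences: 18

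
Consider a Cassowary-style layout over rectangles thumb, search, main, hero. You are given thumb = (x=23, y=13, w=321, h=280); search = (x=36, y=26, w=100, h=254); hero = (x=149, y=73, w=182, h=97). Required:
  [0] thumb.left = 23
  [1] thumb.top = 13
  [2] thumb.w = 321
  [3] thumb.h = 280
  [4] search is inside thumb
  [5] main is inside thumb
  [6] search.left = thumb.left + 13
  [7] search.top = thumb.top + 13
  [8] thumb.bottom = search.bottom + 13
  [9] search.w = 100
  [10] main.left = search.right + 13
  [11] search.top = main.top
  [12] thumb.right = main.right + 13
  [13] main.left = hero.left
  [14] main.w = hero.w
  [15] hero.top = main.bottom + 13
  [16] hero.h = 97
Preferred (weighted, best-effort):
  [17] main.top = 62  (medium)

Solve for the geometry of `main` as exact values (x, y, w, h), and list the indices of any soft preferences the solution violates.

main = (x=149, y=26, w=182, h=34)
violated soft preferences: 17

1. main.x = 149  [main.left = search.right + 13]
2. main.y = 26  [search.top = main.top]
3. main.w = 182  [thumb.right = main.right + 13]
4. main.h = 34  [hero.top = main.bottom + 13]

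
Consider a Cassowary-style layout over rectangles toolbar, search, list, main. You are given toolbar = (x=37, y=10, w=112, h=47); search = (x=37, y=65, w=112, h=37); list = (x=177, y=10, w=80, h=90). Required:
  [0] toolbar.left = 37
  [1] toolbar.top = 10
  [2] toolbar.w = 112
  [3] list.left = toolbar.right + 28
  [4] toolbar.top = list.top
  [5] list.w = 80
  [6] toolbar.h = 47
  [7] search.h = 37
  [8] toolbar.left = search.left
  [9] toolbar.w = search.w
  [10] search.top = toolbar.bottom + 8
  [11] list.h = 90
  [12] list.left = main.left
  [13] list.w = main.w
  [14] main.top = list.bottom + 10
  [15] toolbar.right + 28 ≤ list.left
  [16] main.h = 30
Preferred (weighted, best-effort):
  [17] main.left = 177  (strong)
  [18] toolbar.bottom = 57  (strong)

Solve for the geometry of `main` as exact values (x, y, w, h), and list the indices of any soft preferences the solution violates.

main = (x=177, y=110, w=80, h=30)
violated soft preferences: none

1. main.x = 177  [list.left = main.left]
2. main.w = 80  [list.w = main.w]
3. main.y = 110  [main.top = list.bottom + 10]
4. main.h = 30  [main.h = 30]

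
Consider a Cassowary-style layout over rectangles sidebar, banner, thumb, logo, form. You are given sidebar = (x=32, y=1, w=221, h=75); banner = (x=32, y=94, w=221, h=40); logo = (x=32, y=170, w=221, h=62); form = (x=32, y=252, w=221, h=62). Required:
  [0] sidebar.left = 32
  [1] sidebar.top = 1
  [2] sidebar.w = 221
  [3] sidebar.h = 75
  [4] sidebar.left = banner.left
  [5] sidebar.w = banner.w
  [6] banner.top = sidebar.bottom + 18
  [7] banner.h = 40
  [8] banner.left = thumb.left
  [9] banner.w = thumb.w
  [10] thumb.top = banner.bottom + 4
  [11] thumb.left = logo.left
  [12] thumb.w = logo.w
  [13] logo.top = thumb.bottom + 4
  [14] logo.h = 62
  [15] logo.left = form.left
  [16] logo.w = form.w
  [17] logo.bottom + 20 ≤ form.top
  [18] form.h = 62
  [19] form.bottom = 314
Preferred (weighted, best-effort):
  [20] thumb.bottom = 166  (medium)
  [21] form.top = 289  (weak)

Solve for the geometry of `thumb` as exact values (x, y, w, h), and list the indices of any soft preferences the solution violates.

thumb = (x=32, y=138, w=221, h=28)
violated soft preferences: 21

1. thumb.x = 32  [banner.left = thumb.left]
2. thumb.w = 221  [banner.w = thumb.w]
3. thumb.y = 138  [thumb.top = banner.bottom + 4]
4. thumb.h = 28  [logo.top = thumb.bottom + 4]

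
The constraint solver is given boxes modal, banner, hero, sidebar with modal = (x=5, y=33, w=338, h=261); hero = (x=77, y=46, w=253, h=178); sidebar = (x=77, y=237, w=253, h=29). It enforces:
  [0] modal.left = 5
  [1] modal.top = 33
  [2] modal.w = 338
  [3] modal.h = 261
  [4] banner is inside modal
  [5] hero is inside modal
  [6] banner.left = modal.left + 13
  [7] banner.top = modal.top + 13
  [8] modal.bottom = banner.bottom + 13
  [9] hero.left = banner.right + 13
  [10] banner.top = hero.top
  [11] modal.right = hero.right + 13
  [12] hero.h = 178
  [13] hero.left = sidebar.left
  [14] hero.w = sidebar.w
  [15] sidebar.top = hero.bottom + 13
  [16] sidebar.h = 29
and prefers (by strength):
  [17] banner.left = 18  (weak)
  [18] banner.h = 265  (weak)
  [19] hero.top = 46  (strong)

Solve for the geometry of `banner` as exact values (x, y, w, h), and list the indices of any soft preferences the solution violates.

1. banner.x = 18  [banner.left = modal.left + 13]
2. banner.y = 46  [banner.top = modal.top + 13]
3. banner.h = 235  [modal.bottom = banner.bottom + 13]
4. banner.w = 46  [hero.left = banner.right + 13]

banner = (x=18, y=46, w=46, h=235)
violated soft preferences: 18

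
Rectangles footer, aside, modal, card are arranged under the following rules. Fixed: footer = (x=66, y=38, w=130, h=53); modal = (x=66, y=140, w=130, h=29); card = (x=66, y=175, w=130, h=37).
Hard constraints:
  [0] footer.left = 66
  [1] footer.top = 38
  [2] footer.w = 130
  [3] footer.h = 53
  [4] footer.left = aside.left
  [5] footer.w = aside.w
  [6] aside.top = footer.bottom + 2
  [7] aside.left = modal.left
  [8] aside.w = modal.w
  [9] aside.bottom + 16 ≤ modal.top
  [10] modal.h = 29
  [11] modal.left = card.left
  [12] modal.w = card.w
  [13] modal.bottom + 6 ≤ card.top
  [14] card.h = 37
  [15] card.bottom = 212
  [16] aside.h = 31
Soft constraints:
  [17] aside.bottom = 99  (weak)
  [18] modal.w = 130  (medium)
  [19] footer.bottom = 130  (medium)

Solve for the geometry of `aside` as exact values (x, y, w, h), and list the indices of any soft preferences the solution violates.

1. aside.x = 66  [footer.left = aside.left]
2. aside.w = 130  [footer.w = aside.w]
3. aside.y = 93  [aside.top = footer.bottom + 2]
4. aside.h = 31  [aside.h = 31]

aside = (x=66, y=93, w=130, h=31)
violated soft preferences: 17, 19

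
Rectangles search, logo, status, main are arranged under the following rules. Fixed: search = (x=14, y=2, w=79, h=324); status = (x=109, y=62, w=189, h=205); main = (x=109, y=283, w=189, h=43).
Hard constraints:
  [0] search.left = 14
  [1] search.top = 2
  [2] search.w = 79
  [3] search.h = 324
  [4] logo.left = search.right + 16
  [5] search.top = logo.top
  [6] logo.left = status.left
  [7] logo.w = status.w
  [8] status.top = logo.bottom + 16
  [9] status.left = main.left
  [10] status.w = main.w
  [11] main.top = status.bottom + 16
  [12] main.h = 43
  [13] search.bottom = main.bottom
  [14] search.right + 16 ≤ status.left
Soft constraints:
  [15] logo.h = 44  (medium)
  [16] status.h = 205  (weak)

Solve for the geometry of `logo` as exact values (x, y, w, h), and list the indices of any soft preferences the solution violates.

logo = (x=109, y=2, w=189, h=44)
violated soft preferences: none

1. logo.x = 109  [logo.left = search.right + 16]
2. logo.y = 2  [search.top = logo.top]
3. logo.w = 189  [logo.w = status.w]
4. logo.h = 44  [status.top = logo.bottom + 16]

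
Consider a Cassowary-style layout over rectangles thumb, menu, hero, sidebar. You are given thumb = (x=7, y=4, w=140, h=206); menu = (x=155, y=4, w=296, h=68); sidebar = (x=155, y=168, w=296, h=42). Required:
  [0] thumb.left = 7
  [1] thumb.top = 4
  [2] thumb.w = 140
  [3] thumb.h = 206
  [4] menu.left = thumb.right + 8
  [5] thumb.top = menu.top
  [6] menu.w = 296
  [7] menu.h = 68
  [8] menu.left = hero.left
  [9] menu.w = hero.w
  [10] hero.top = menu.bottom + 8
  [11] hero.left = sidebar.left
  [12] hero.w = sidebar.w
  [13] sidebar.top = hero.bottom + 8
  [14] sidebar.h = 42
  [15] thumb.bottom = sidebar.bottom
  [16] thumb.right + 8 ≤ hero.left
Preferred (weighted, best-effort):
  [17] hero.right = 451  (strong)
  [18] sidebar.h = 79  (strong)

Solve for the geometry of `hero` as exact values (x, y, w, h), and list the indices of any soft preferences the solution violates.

hero = (x=155, y=80, w=296, h=80)
violated soft preferences: 18

1. hero.x = 155  [menu.left = hero.left]
2. hero.w = 296  [menu.w = hero.w]
3. hero.y = 80  [hero.top = menu.bottom + 8]
4. hero.h = 80  [sidebar.top = hero.bottom + 8]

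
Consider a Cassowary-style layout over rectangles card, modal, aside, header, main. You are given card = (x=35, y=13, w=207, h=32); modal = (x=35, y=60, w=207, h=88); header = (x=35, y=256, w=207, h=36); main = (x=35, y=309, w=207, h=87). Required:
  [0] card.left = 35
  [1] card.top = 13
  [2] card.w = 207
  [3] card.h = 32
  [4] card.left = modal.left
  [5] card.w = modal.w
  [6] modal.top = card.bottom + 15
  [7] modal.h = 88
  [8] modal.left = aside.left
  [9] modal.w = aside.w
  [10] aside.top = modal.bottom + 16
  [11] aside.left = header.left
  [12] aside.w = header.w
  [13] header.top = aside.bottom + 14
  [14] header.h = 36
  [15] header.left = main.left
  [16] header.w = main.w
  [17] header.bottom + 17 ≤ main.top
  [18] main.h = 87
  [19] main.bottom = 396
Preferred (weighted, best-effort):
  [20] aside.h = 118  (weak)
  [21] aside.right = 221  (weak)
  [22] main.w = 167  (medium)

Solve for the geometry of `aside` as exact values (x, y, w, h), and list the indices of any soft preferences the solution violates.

aside = (x=35, y=164, w=207, h=78)
violated soft preferences: 20, 21, 22

1. aside.x = 35  [modal.left = aside.left]
2. aside.w = 207  [modal.w = aside.w]
3. aside.y = 164  [aside.top = modal.bottom + 16]
4. aside.h = 78  [header.top = aside.bottom + 14]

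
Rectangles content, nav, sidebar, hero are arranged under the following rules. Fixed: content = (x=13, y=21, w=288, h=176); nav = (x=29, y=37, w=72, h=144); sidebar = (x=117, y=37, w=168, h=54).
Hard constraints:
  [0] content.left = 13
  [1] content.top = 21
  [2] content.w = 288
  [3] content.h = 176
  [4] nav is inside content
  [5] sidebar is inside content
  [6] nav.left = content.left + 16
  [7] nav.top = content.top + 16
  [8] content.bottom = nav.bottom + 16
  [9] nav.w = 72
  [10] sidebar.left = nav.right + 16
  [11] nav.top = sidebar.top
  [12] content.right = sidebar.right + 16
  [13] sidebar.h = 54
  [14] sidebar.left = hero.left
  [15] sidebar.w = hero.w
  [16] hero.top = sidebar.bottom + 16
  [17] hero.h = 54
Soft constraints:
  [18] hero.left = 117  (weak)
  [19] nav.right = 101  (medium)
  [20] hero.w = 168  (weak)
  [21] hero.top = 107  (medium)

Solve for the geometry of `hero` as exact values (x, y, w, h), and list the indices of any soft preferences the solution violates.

hero = (x=117, y=107, w=168, h=54)
violated soft preferences: none

1. hero.x = 117  [sidebar.left = hero.left]
2. hero.w = 168  [sidebar.w = hero.w]
3. hero.y = 107  [hero.top = sidebar.bottom + 16]
4. hero.h = 54  [hero.h = 54]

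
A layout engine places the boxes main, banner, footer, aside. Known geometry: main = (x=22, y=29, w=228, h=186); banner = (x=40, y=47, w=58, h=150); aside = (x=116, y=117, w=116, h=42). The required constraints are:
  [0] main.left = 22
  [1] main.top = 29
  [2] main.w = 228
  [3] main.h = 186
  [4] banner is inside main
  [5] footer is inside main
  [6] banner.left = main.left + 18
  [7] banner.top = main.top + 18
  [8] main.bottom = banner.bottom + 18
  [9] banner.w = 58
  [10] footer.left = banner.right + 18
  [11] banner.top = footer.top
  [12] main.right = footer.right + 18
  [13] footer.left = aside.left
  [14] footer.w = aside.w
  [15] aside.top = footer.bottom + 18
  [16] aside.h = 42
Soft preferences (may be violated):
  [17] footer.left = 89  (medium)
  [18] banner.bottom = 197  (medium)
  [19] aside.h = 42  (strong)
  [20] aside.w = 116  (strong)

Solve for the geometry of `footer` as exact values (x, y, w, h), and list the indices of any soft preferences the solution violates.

footer = (x=116, y=47, w=116, h=52)
violated soft preferences: 17

1. footer.x = 116  [footer.left = banner.right + 18]
2. footer.y = 47  [banner.top = footer.top]
3. footer.w = 116  [main.right = footer.right + 18]
4. footer.h = 52  [aside.top = footer.bottom + 18]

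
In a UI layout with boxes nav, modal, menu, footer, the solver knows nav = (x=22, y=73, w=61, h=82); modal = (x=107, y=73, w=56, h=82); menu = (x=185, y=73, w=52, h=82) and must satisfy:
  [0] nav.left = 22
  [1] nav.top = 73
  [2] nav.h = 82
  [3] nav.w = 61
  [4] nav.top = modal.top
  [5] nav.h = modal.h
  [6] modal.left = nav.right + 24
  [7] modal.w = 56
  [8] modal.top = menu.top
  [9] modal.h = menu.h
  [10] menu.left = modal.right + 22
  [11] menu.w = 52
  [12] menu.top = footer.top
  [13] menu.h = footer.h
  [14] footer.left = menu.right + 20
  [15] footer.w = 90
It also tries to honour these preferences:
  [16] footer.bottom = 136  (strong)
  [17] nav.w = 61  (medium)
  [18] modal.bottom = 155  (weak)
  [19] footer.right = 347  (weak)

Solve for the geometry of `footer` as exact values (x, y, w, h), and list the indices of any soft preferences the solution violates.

1. footer.y = 73  [menu.top = footer.top]
2. footer.h = 82  [menu.h = footer.h]
3. footer.x = 257  [footer.left = menu.right + 20]
4. footer.w = 90  [footer.w = 90]

footer = (x=257, y=73, w=90, h=82)
violated soft preferences: 16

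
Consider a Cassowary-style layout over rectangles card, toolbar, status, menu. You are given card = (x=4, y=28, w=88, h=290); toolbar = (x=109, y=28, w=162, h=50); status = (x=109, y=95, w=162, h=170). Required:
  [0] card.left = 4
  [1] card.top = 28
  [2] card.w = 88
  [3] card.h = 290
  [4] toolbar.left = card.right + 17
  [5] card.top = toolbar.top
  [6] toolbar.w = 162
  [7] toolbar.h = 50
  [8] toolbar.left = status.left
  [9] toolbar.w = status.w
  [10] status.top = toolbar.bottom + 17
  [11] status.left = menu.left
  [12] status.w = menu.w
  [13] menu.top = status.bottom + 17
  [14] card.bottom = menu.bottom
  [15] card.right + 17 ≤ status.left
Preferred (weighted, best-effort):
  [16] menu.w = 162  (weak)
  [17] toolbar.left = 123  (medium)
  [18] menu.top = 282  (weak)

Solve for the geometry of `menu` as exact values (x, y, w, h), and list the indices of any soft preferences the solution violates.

menu = (x=109, y=282, w=162, h=36)
violated soft preferences: 17

1. menu.x = 109  [status.left = menu.left]
2. menu.w = 162  [status.w = menu.w]
3. menu.y = 282  [menu.top = status.bottom + 17]
4. menu.h = 36  [card.bottom = menu.bottom]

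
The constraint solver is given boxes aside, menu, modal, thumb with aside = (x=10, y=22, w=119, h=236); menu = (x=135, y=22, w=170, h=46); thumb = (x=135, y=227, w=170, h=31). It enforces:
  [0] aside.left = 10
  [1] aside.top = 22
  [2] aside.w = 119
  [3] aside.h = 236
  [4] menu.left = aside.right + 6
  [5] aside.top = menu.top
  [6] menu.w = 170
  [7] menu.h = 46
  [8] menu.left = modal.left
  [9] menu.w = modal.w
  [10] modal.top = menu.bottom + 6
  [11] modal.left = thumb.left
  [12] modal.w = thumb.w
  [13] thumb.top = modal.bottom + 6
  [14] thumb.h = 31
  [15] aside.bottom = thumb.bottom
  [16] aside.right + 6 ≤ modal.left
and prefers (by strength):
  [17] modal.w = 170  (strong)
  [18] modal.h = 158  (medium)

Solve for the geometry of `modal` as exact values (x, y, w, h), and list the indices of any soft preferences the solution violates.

1. modal.x = 135  [menu.left = modal.left]
2. modal.w = 170  [menu.w = modal.w]
3. modal.y = 74  [modal.top = menu.bottom + 6]
4. modal.h = 147  [thumb.top = modal.bottom + 6]

modal = (x=135, y=74, w=170, h=147)
violated soft preferences: 18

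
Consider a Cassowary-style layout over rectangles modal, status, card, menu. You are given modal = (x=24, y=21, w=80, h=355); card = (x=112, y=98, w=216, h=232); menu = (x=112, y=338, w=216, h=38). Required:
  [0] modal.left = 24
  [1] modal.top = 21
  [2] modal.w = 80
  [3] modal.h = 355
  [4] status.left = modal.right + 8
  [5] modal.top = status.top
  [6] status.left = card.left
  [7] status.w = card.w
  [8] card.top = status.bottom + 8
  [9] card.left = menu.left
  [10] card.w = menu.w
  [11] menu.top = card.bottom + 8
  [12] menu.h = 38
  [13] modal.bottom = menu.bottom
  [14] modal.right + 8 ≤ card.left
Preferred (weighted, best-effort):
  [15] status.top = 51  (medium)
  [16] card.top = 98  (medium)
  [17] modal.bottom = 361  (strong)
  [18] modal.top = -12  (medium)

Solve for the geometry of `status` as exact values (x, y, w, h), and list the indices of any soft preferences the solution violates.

status = (x=112, y=21, w=216, h=69)
violated soft preferences: 15, 17, 18

1. status.x = 112  [status.left = modal.right + 8]
2. status.y = 21  [modal.top = status.top]
3. status.w = 216  [status.w = card.w]
4. status.h = 69  [card.top = status.bottom + 8]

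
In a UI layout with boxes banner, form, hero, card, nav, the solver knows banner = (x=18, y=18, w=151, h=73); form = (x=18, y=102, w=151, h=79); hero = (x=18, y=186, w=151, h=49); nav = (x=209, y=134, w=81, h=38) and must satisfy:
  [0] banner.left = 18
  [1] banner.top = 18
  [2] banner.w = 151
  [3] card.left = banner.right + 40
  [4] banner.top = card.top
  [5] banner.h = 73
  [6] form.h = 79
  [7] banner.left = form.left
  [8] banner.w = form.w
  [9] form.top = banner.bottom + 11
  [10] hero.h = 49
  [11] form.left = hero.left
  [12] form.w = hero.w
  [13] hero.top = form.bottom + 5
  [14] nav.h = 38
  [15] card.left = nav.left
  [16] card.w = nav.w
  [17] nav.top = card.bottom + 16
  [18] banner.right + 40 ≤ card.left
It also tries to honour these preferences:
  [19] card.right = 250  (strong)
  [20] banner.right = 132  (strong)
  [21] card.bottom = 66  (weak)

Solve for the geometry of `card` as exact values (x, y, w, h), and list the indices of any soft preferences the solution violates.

card = (x=209, y=18, w=81, h=100)
violated soft preferences: 19, 20, 21

1. card.x = 209  [card.left = banner.right + 40]
2. card.y = 18  [banner.top = card.top]
3. card.w = 81  [card.w = nav.w]
4. card.h = 100  [nav.top = card.bottom + 16]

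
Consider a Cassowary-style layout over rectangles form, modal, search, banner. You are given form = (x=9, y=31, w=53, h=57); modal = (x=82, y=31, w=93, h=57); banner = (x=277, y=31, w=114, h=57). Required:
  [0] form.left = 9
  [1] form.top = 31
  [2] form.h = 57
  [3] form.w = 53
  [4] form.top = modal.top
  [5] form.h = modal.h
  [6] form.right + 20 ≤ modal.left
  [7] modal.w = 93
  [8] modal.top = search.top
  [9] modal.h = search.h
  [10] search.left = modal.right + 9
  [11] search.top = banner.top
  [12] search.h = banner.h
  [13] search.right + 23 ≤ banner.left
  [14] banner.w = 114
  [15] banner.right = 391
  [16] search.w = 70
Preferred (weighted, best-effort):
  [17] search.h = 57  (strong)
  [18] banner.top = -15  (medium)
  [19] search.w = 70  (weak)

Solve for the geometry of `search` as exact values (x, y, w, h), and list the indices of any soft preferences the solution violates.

1. search.y = 31  [modal.top = search.top]
2. search.h = 57  [modal.h = search.h]
3. search.x = 184  [search.left = modal.right + 9]
4. search.w = 70  [search.w = 70]

search = (x=184, y=31, w=70, h=57)
violated soft preferences: 18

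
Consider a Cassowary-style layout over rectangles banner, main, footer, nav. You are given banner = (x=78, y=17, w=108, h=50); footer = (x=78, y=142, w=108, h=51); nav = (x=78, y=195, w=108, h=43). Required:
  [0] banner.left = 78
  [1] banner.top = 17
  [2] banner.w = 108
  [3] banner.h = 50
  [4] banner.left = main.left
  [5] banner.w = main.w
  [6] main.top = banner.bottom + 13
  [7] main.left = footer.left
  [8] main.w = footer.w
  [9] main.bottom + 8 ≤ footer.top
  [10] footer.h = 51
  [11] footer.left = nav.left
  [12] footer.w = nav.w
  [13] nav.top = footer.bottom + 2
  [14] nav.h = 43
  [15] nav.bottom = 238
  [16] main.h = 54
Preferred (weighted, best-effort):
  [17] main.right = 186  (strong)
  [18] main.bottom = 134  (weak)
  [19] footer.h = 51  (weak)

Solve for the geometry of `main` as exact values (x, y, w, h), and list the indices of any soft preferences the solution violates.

main = (x=78, y=80, w=108, h=54)
violated soft preferences: none

1. main.x = 78  [banner.left = main.left]
2. main.w = 108  [banner.w = main.w]
3. main.y = 80  [main.top = banner.bottom + 13]
4. main.h = 54  [main.h = 54]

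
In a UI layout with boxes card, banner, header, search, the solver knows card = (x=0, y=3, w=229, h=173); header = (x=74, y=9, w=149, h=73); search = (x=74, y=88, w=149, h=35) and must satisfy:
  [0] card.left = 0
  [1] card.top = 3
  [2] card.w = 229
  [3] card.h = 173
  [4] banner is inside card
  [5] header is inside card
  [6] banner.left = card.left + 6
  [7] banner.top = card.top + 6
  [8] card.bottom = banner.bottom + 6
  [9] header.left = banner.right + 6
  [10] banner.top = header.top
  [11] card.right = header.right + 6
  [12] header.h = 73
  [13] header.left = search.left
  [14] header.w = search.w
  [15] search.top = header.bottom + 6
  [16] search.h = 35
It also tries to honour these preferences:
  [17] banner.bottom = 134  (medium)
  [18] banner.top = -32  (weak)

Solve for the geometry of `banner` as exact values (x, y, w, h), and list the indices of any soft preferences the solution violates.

1. banner.x = 6  [banner.left = card.left + 6]
2. banner.y = 9  [banner.top = card.top + 6]
3. banner.h = 161  [card.bottom = banner.bottom + 6]
4. banner.w = 62  [header.left = banner.right + 6]

banner = (x=6, y=9, w=62, h=161)
violated soft preferences: 17, 18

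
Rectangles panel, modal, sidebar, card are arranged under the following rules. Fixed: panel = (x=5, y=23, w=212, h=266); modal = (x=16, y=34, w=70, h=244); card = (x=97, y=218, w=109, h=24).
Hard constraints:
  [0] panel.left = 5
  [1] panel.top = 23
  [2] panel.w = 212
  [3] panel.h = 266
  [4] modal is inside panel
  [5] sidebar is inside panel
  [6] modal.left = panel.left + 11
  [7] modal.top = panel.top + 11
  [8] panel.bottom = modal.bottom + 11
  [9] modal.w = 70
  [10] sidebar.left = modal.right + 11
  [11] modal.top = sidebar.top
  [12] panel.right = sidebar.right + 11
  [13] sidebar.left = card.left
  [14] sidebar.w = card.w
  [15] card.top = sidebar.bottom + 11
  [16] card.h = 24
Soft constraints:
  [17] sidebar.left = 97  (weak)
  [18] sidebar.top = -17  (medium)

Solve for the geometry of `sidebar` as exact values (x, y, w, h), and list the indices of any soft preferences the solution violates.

1. sidebar.x = 97  [sidebar.left = modal.right + 11]
2. sidebar.y = 34  [modal.top = sidebar.top]
3. sidebar.w = 109  [panel.right = sidebar.right + 11]
4. sidebar.h = 173  [card.top = sidebar.bottom + 11]

sidebar = (x=97, y=34, w=109, h=173)
violated soft preferences: 18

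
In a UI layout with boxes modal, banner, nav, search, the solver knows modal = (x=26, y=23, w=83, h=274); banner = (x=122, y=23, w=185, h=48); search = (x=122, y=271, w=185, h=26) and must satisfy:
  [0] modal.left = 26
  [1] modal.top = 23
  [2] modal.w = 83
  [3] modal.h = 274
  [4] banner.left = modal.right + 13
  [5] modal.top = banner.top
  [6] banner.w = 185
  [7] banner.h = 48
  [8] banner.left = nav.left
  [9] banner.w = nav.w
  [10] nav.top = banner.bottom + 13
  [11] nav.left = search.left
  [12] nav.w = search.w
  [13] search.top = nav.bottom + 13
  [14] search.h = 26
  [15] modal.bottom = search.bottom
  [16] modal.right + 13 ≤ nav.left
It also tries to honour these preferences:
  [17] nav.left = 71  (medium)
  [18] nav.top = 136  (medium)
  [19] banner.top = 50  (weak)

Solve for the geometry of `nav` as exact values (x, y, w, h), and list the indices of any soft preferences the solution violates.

nav = (x=122, y=84, w=185, h=174)
violated soft preferences: 17, 18, 19

1. nav.x = 122  [banner.left = nav.left]
2. nav.w = 185  [banner.w = nav.w]
3. nav.y = 84  [nav.top = banner.bottom + 13]
4. nav.h = 174  [search.top = nav.bottom + 13]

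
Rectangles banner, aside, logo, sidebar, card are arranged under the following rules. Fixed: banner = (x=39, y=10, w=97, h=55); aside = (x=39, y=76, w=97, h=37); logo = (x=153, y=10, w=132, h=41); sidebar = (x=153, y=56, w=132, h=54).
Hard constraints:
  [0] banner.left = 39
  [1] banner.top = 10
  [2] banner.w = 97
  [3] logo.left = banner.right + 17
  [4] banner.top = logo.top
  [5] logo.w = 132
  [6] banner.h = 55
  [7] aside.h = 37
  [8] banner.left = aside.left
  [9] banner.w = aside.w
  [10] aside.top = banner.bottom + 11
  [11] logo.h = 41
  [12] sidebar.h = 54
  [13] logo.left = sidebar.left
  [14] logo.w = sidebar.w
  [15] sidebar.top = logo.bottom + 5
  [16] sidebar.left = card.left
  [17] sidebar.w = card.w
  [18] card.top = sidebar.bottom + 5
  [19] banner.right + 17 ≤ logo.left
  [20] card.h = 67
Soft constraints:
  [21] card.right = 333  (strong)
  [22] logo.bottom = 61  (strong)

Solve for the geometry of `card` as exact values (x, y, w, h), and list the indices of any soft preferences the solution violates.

1. card.x = 153  [sidebar.left = card.left]
2. card.w = 132  [sidebar.w = card.w]
3. card.y = 115  [card.top = sidebar.bottom + 5]
4. card.h = 67  [card.h = 67]

card = (x=153, y=115, w=132, h=67)
violated soft preferences: 21, 22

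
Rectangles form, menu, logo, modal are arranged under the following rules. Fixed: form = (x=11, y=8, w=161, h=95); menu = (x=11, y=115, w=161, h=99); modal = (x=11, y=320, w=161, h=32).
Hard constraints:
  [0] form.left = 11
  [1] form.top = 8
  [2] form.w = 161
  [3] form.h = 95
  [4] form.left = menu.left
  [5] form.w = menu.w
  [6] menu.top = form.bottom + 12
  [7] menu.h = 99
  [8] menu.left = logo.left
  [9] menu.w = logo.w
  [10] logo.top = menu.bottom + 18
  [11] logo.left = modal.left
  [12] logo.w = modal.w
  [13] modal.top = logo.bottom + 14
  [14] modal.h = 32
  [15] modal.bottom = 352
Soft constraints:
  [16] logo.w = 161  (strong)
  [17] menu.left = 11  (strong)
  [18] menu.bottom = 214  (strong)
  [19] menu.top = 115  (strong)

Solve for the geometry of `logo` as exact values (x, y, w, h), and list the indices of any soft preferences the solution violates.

logo = (x=11, y=232, w=161, h=74)
violated soft preferences: none

1. logo.x = 11  [menu.left = logo.left]
2. logo.w = 161  [menu.w = logo.w]
3. logo.y = 232  [logo.top = menu.bottom + 18]
4. logo.h = 74  [modal.top = logo.bottom + 14]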